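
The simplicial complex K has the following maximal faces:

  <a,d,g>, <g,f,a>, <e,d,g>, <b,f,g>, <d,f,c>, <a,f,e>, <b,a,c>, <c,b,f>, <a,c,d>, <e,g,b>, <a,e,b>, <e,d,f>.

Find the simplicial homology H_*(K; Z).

Take the total order a < b < c < d < e < f < g on the vertex set. Then K (dimension 2) consists of the simplices:

  0-simplices (7): a, b, c, d, e, f, g
  1-simplices (18): ab, ac, ad, ae, af, ag, bc, be, bf, bg, cd, cf, de, df, dg, ef, eg, fg
  2-simplices (12): abc, abe, acd, adg, aef, afg, bcf, beg, bfg, cdf, def, deg

giving chain groups C_0 ≅ Z^7, C_1 ≅ Z^18, C_2 ≅ Z^12.

The boundary map ∂_1: C_1 → C_0 is given by ∂[p,q] = [q] − [p]. For instance
  ∂df = f − d.
This gives a 7×18 integer matrix of rank 6; reducing to Smith normal form yields diagonal entries (1,1,1,1,1,1).

The boundary map ∂_2: C_2 → C_1 maps a triangle to the signed sum of its edges. For instance
  ∂adg = dg − ag + ad,
  ∂beg = eg − bg + be.
This gives a 18×12 integer matrix of rank 12; reducing to Smith normal form yields diagonal entries (1,1,1,1,1,1,1,1,1,1,1,2).

Computing H_k = (kernel of ∂_k) / (image of ∂_{k+1}):

  H_0: rank C_0 − rank ∂_1 = 7 − 6 = 1, and the invariant factors of ∂_1 are all 1, so H_0 ≅ Z.
  H_1: rank ker ∂_1 − rank ∂_2 = (18 − 6) − 12 = 0, and ∂_2 has invariant factor 2 > 1, so H_1 ≅ Z/2Z.
  H_2: rank ker ∂_2 − rank ∂_3 = (12 − 12) − 0 = 0, and there is no ∂_3, so H_2 ≅ 0.

(K is a triangulation of the real projective plane RP^2.)

H_0 ≅ Z,  H_1 ≅ Z/2Z,  H_2 = 0.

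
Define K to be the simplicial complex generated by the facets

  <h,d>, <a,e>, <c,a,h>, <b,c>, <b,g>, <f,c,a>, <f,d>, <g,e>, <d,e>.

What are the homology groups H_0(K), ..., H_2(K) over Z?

K has 8 vertices, 12 edges, 2 triangles.
rank ∂_0 = 0, rank ∂_1 = 7 ⇒ b_0 = 8 − 0 − 7 = 1; all invariant factors of ∂_1 are 1 so no torsion. So H_0 ≅ Z.
rank ∂_1 = 7, rank ∂_2 = 2 ⇒ b_1 = 12 − 7 − 2 = 3; all invariant factors of ∂_2 are 1 so no torsion. So H_1 ≅ Z^3.
rank ∂_2 = 2, rank ∂_3 = 0 ⇒ b_2 = 2 − 2 − 0 = 0. So H_2 ≅ 0.

H_0 = Z,  H_1 = Z^3,  H_2 = 0.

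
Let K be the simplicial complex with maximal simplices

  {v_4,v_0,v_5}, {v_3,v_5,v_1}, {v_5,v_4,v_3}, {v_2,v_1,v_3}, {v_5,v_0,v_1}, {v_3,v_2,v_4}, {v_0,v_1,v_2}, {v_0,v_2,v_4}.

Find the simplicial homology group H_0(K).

Fix the vertex order v_0 < v_1 < v_2 < v_3 < v_4 < v_5 and write every simplex with vertices in increasing order. Then dim K = 2 and the simplices of K are:

  0-simplices (6): [v_0], [v_1], [v_2], [v_3], [v_4], [v_5]
  1-simplices (12): [v_0,v_1], [v_0,v_2], [v_0,v_4], [v_0,v_5], [v_1,v_2], [v_1,v_3], [v_1,v_5], [v_2,v_3], [v_2,v_4], [v_3,v_4], [v_3,v_5], [v_4,v_5]
  2-simplices (8): [v_0,v_1,v_2], [v_0,v_1,v_5], [v_0,v_2,v_4], [v_0,v_4,v_5], [v_1,v_2,v_3], [v_1,v_3,v_5], [v_2,v_3,v_4], [v_3,v_4,v_5]

giving chain groups C_0 ≅ Z^6, C_1 ≅ Z^12, C_2 ≅ Z^8.

∂_1: C_1 → C_0 is given by ∂[p,q] = [q] − [p]. For instance
  ∂[v_1,v_5] = [v_5] − [v_1].
The 6×12 boundary matrix has rank 5 and Smith normal form diag(1,1,1,1,1).

Boundary ∂_2: C_2 → C_1 acts by ∂[p,q,r] = [q,r] − [p,r] + [p,q]. For instance
  ∂[v_3,v_4,v_5] = [v_4,v_5] − [v_3,v_5] + [v_3,v_4],
  ∂[v_2,v_3,v_4] = [v_3,v_4] − [v_2,v_4] + [v_2,v_3].
The resulting 12×8 matrix has rank 7, and its Smith normal form has invariant factors (1,1,1,1,1,1,1).

From H_k ≅ ker(∂_k) / im(∂_{k+1}) we obtain:

  H_0: rank C_0 − rank ∂_1 = 6 − 5 = 1, and the invariant factors of ∂_1 are all 1, so H_0 = Z.

H_0 ≅ Z.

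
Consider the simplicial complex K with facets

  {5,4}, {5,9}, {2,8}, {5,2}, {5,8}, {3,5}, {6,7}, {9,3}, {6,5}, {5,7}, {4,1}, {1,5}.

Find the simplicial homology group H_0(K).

Take the total order 1 < 2 < 3 < 4 < 5 < 6 < 7 < 8 < 9 on the vertex set. Then K (dimension 1) consists of the simplices:

  0-simplices (9): [1], [2], [3], [4], [5], [6], [7], [8], [9]
  1-simplices (12): [1,4], [1,5], [2,5], [2,8], [3,5], [3,9], [4,5], [5,6], [5,7], [5,8], [5,9], [6,7]

giving chain groups C_0 ≅ Z^9, C_1 ≅ Z^12.

∂_1: C_1 → C_0 is given by ∂[p,q] = [q] − [p].
The 9×12 boundary matrix has rank 8 and Smith normal form diag(1,1,1,1,1,1,1,1).

Computing H_k = (kernel of ∂_k) / (image of ∂_{k+1}):

  H_0: rank C_0 − rank ∂_1 = 9 − 8 = 1, and the invariant factors of ∂_1 are all 1, so H_0 = Z.

H_0 ≅ Z.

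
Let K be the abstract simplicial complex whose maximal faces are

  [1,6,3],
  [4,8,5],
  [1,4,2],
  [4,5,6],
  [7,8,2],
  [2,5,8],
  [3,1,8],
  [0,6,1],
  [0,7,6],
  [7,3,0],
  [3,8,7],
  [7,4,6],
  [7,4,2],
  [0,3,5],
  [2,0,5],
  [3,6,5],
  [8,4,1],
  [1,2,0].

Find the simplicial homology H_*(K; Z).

Take the total order 0 < 1 < 2 < 3 < 4 < 5 < 6 < 7 < 8 on the vertex set. Then K (dimension 2) consists of the simplices:

  0-simplices (9): [0], [1], [2], [3], [4], [5], [6], [7], [8]
  1-simplices (27): (27 of them)
  2-simplices (18): [0,1,2], [0,1,6], [0,2,5], [0,3,5], [0,3,7], [0,6,7], [1,2,4], [1,3,6], [1,3,8], [1,4,8], [2,4,7], [2,5,8], [2,7,8], [3,5,6], [3,7,8], [4,5,6], [4,5,8], [4,6,7]

giving chain groups C_0 ≅ Z^9, C_1 ≅ Z^27, C_2 ≅ Z^18.

The boundary map ∂_1: C_1 → C_0 is given by ∂[p,q] = [q] − [p].
As a 9×27 matrix over Z this has rank 8, with invariant factors (1,1,1,1,1,1,1,1).

∂_2: C_2 → C_1 acts by ∂[p,q,r] = [q,r] − [p,r] + [p,q]. For instance
  ∂[3,7,8] = [7,8] − [3,8] + [3,7],
  ∂[1,3,8] = [3,8] − [1,8] + [1,3].
As a 27×18 matrix over Z this has rank 18, with invariant factors (1,1,1,1,1,1,1,1,1,1,1,1,1,1,1,1,1,2).

Now H_k = ker ∂_k / im ∂_{k+1}, so:

  H_0: rank C_0 − rank ∂_1 = 9 − 8 = 1, and the invariant factors of ∂_1 are all 1, so H_0 = Z.
  H_1: rank ker ∂_1 − rank ∂_2 = (27 − 8) − 18 = 1, and ∂_2 has invariant factor 2 > 1, so H_1 = Z ⊕ Z/2Z.
  H_2: rank ker ∂_2 − rank ∂_3 = (18 − 18) − 0 = 0, and there is no ∂_3, so H_2 = 0.

H_0 = Z,  H_1 = Z ⊕ Z/2Z,  H_2 = 0.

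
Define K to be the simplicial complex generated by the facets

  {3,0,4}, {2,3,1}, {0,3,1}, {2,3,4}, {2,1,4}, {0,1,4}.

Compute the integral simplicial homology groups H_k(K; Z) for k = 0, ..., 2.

We work with the vertex ordering 0 < 1 < 2 < 3 < 4. The simplices of K, each written with vertices in increasing order, are:

  0-simplices (5): [0], [1], [2], [3], [4]
  1-simplices (9): [0,1], [0,3], [0,4], [1,2], [1,3], [1,4], [2,3], [2,4], [3,4]
  2-simplices (6): [0,1,3], [0,1,4], [0,3,4], [1,2,3], [1,2,4], [2,3,4]

Hence C_0 ≅ Z^5, C_1 ≅ Z^9, C_2 ≅ Z^6.

The boundary map ∂_1: C_1 → C_0 is given by ∂[p,q] = [q] − [p]. For instance
  ∂[0,1] = [1] − [0].
The 5×9 boundary matrix has rank 4 and Smith normal form diag(1,1,1,1).

The boundary map ∂_2: C_2 → C_1 acts by ∂[p,q,r] = [q,r] − [p,r] + [p,q]. For instance
  ∂[0,1,3] = [1,3] − [0,3] + [0,1],
  ∂[0,1,4] = [1,4] − [0,4] + [0,1].
As a 9×6 matrix over Z this has rank 5, with invariant factors (1,1,1,1,1).

Computing H_k = (kernel of ∂_k) / (image of ∂_{k+1}):

  H_0: rank C_0 − rank ∂_1 = 5 − 4 = 1, and the invariant factors of ∂_1 are all 1, so H_0 ≅ Z.
  H_1: rank ker ∂_1 − rank ∂_2 = (9 − 4) − 5 = 0, and the invariant factors of ∂_2 are all 1, so H_1 ≅ 0.
  H_2: rank ker ∂_2 − rank ∂_3 = (6 − 5) − 0 = 1, and there is no ∂_3, so H_2 ≅ Z.

(K is a triangulation of the 2-sphere S^2.)

H_0 ≅ Z,  H_1 = 0,  H_2 ≅ Z.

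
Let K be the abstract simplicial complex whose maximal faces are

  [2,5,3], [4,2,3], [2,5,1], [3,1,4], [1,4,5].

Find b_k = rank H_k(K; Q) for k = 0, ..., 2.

b_0 = 1, b_1 = 1, b_2 = 0.

K has 5 vertices, 10 edges, 5 triangles.
rank ∂_0 = 0, rank ∂_1 = 4 ⇒ b_0 = 5 − 0 − 4 = 1; all invariant factors of ∂_1 are 1 so no torsion. So H_0 = Z.
rank ∂_1 = 4, rank ∂_2 = 5 ⇒ b_1 = 10 − 4 − 5 = 1; all invariant factors of ∂_2 are 1 so no torsion. So H_1 = Z.
rank ∂_2 = 5, rank ∂_3 = 0 ⇒ b_2 = 5 − 5 − 0 = 0. So H_2 = 0.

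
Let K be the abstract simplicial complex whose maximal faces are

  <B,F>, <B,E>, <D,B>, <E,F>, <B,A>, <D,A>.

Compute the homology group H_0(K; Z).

Fix the vertex order A < B < D < E < F and write every simplex with vertices in increasing order. Then dim K = 1 and the simplices of K are:

  0-simplices (5): A, B, D, E, F
  1-simplices (6): AB, AD, BD, BE, BF, EF

giving chain groups C_0 ≅ Z^5, C_1 ≅ Z^6.

The boundary map ∂_1: C_1 → C_0 is given by ∂[p,q] = [q] − [p].
The 5×6 boundary matrix has rank 4 and Smith normal form diag(1,1,1,1).

Reading off H_k = ker ∂_k / im ∂_{k+1}:

  H_0: rank C_0 − rank ∂_1 = 5 − 4 = 1, and the invariant factors of ∂_1 are all 1, so H_0 = Z.

(K is a triangulation of a wedge of 2 circles.)

H_0 = Z.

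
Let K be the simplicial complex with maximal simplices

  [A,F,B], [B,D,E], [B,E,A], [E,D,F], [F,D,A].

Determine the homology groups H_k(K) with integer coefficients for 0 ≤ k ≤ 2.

H_0 ≅ Z,  H_1 ≅ Z,  H_2 = 0.

K has 5 vertices, 10 edges, 5 triangles.
rank ∂_0 = 0, rank ∂_1 = 4 ⇒ b_0 = 5 − 0 − 4 = 1; all invariant factors of ∂_1 are 1 so no torsion. So H_0 = Z.
rank ∂_1 = 4, rank ∂_2 = 5 ⇒ b_1 = 10 − 4 − 5 = 1; all invariant factors of ∂_2 are 1 so no torsion. So H_1 = Z.
rank ∂_2 = 5, rank ∂_3 = 0 ⇒ b_2 = 5 − 5 − 0 = 0. So H_2 = 0.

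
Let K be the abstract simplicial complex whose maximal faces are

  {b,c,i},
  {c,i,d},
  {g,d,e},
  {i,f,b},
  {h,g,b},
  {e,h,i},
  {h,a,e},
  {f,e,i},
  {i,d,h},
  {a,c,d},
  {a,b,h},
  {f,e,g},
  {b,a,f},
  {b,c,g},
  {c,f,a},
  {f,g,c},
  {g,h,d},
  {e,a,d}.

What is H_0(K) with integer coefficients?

H_0 = Z.

K has 9 vertices, 27 edges, 18 triangles.
rank ∂_0 = 0, rank ∂_1 = 8 ⇒ b_0 = 9 − 0 − 8 = 1; all invariant factors of ∂_1 are 1 so no torsion. So H_0 ≅ Z.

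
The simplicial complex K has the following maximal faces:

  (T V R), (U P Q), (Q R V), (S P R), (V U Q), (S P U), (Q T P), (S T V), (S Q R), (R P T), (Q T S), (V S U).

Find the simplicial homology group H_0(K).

H_0 ≅ Z.

Order the vertices as P < Q < R < S < T < U < V. Listing each simplex with vertices in this order, K has dimension 2 with simplices:

  0-simplices (7): P, Q, R, S, T, U, V
  1-simplices (18): PQ, PR, PS, PT, PU, QR, QS, QT, QU, QV, RS, RT, RV, ST, SU, SV, TV, UV
  2-simplices (12): PQT, PQU, PRS, PRT, PSU, QRS, QRV, QST, QUV, RTV, STV, SUV

giving chain groups C_0 ≅ Z^7, C_1 ≅ Z^18, C_2 ≅ Z^12.

∂_1: C_1 → C_0 is given by ∂[p,q] = [q] − [p].
This gives a 7×18 integer matrix of rank 6; reducing to Smith normal form yields diagonal entries (1,1,1,1,1,1).

∂_2: C_2 → C_1 sends each 2-simplex [p,q,r] to [q,r] − [p,r] + [p,q]. For instance
  ∂RTV = TV − RV + RT,
  ∂SUV = UV − SV + SU.
This gives a 18×12 integer matrix of rank 12; reducing to Smith normal form yields diagonal entries (1,1,1,1,1,1,1,1,1,1,1,2).

Now H_k = ker ∂_k / im ∂_{k+1}, so:

  H_0: rank C_0 − rank ∂_1 = 7 − 6 = 1, and the invariant factors of ∂_1 are all 1, so H_0 = Z.

(K is a triangulation of the real projective plane RP^2.)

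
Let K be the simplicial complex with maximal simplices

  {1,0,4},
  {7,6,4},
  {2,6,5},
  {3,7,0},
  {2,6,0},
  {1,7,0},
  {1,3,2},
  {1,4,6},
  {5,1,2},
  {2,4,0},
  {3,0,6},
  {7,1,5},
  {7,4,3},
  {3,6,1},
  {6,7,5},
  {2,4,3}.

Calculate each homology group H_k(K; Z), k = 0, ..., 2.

Take the total order 0 < 1 < 2 < 3 < 4 < 5 < 6 < 7 on the vertex set. Then K (dimension 2) consists of the simplices:

  0-simplices (8): [0], [1], [2], [3], [4], [5], [6], [7]
  1-simplices (24): (24 of them)
  2-simplices (16): [0,1,4], [0,1,7], [0,2,4], [0,2,6], [0,3,6], [0,3,7], [1,2,3], [1,2,5], [1,3,6], [1,4,6], [1,5,7], [2,3,4], [2,5,6], [3,4,7], [4,6,7], [5,6,7]

so the chain groups are C_0 ≅ Z^8, C_1 ≅ Z^24, C_2 ≅ Z^16.

The boundary map ∂_1: C_1 → C_0 maps an edge to its endpoints' difference, ∂[p,q] = q − p. For instance
  ∂[4,6] = [6] − [4].
As a 8×24 matrix over Z this has rank 7, with invariant factors (1,1,1,1,1,1,1).

∂_2: C_2 → C_1 sends each 2-simplex [p,q,r] to [q,r] − [p,r] + [p,q]. For instance
  ∂[1,2,3] = [2,3] − [1,3] + [1,2],
  ∂[1,4,6] = [4,6] − [1,6] + [1,4].
As a 24×16 matrix over Z this has rank 15, with invariant factors (1,1,1,1,1,1,1,1,1,1,1,1,1,1,1).

Reading off H_k = ker ∂_k / im ∂_{k+1}:

  H_0: rank C_0 − rank ∂_1 = 8 − 7 = 1, and the invariant factors of ∂_1 are all 1, so H_0 ≅ Z.
  H_1: rank ker ∂_1 − rank ∂_2 = (24 − 7) − 15 = 2, and the invariant factors of ∂_2 are all 1, so H_1 ≅ Z^2.
  H_2: rank ker ∂_2 − rank ∂_3 = (16 − 15) − 0 = 1, and there is no ∂_3, so H_2 ≅ Z.

H_0 ≅ Z,  H_1 ≅ Z^2,  H_2 ≅ Z.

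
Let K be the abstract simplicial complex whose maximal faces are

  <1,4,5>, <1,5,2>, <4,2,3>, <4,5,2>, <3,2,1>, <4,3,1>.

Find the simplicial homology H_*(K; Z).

H_0 = Z,  H_1 = 0,  H_2 = Z.

We work with the vertex ordering 1 < 2 < 3 < 4 < 5. The simplices of K, each written with vertices in increasing order, are:

  0-simplices (5): [1], [2], [3], [4], [5]
  1-simplices (9): [1,2], [1,3], [1,4], [1,5], [2,3], [2,4], [2,5], [3,4], [4,5]
  2-simplices (6): [1,2,3], [1,2,5], [1,3,4], [1,4,5], [2,3,4], [2,4,5]

giving chain groups C_0 ≅ Z^5, C_1 ≅ Z^9, C_2 ≅ Z^6.

The boundary map ∂_1: C_1 → C_0 is given by ∂[p,q] = [q] − [p]. For instance
  ∂[1,5] = [5] − [1].
The 5×9 boundary matrix has rank 4 and Smith normal form diag(1,1,1,1).

∂_2: C_2 → C_1 acts by ∂[p,q,r] = [q,r] − [p,r] + [p,q]. For instance
  ∂[1,4,5] = [4,5] − [1,5] + [1,4],
  ∂[2,3,4] = [3,4] − [2,4] + [2,3].
As a 9×6 matrix over Z this has rank 5, with invariant factors (1,1,1,1,1).

Now H_k = ker ∂_k / im ∂_{k+1}, so:

  H_0: rank C_0 − rank ∂_1 = 5 − 4 = 1, and the invariant factors of ∂_1 are all 1, so H_0 ≅ Z.
  H_1: rank ker ∂_1 − rank ∂_2 = (9 − 4) − 5 = 0, and the invariant factors of ∂_2 are all 1, so H_1 ≅ 0.
  H_2: rank ker ∂_2 − rank ∂_3 = (6 − 5) − 0 = 1, and there is no ∂_3, so H_2 ≅ Z.

As a check, the Euler characteristic is 5 − 9 + 6 = 2, which agrees with 1 − 0 + 1 = 2.
(K is a triangulation of the 2-sphere S^2.)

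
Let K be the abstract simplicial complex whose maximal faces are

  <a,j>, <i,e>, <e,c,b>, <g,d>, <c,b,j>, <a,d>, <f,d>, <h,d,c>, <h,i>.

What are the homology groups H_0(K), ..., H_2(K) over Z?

Fix the vertex order a < b < c < d < e < f < g < h < i < j and write every simplex with vertices in increasing order. Then dim K = 2 and the simplices of K are:

  0-simplices (10): a, b, c, d, e, f, g, h, i, j
  1-simplices (14): ad, aj, bc, be, bj, cd, ce, ch, cj, df, dg, dh, ei, hi
  2-simplices (3): bce, bcj, cdh

giving chain groups C_0 ≅ Z^10, C_1 ≅ Z^14, C_2 ≅ Z^3.

The boundary map ∂_1: C_1 → C_0 maps an edge to its endpoints' difference, ∂[p,q] = q − p.
The 10×14 boundary matrix has rank 9 and Smith normal form diag(1,1,1,1,1,1,1,1,1).

The boundary map ∂_2: C_2 → C_1 maps a triangle to the signed sum of its edges. For instance
  ∂bcj = cj − bj + bc,
  ∂bce = ce − be + bc.
This gives a 14×3 integer matrix of rank 3; reducing to Smith normal form yields diagonal entries (1,1,1).

Computing H_k = (kernel of ∂_k) / (image of ∂_{k+1}):

  H_0: rank C_0 − rank ∂_1 = 10 − 9 = 1, and the invariant factors of ∂_1 are all 1, so H_0 ≅ Z.
  H_1: rank ker ∂_1 − rank ∂_2 = (14 − 9) − 3 = 2, and the invariant factors of ∂_2 are all 1, so H_1 ≅ Z^2.
  H_2: rank ker ∂_2 − rank ∂_3 = (3 − 3) − 0 = 0, and there is no ∂_3, so H_2 ≅ 0.

H_0 ≅ Z,  H_1 ≅ Z^2,  H_2 = 0.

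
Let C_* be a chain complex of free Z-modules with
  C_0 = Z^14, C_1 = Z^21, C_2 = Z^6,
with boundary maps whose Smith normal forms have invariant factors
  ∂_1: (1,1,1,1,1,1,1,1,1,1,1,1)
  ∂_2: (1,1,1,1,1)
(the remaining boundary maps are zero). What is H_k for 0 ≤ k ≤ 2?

H_0: b_0 = 14 − 0 − 12 = 2; torsion from ∂_1 factors > 1: none. So H_0 = Z^2.
H_1: b_1 = 21 − 12 − 5 = 4; torsion from ∂_2 factors > 1: none. So H_1 = Z^4.
H_2: b_2 = 6 − 5 − 0 = 1; torsion from ∂_3 factors > 1: none. So H_2 = Z.

H_0 = Z^2,  H_1 = Z^4,  H_2 = Z.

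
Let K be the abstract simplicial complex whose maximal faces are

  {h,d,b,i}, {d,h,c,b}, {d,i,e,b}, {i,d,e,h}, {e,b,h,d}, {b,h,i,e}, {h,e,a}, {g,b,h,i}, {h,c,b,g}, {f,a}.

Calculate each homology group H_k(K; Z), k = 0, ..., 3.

Fix the vertex order a < b < c < d < e < f < g < h < i and write every simplex with vertices in increasing order. Then dim K = 3 and the simplices of K are:

  0-simplices (9): a, b, c, d, e, f, g, h, i
  1-simplices (20): ae, af, ah, bc, bd, be, bg, bh, bi, cd, cg, ch, de, dh, di, eh, ei, gh, gi, hi
  2-simplices (19): aeh, bcd, bcg, bch, bde, bdh, bdi, beh, bei, bgh, bgi, bhi, cdh, cgh, deh, dei, dhi, ehi, ghi
  3-simplices (8): bcdh, bcgh, bdeh, bdei, bdhi, behi, bghi, dehi

so the chain groups are C_0 ≅ Z^9, C_1 ≅ Z^20, C_2 ≅ Z^19, C_3 ≅ Z^8.

The boundary map ∂_1: C_1 → C_0 sends each edge [p,q] (with p < q) to q − p. For instance
  ∂bd = d − b.
As a 9×20 matrix over Z this has rank 8, with invariant factors (1,1,1,1,1,1,1,1).

The boundary map ∂_2: C_2 → C_1 acts by ∂[p,q,r] = [q,r] − [p,r] + [p,q]. For instance
  ∂beh = eh − bh + be,
  ∂dhi = hi − di + dh.
This gives a 20×19 integer matrix of rank 12; reducing to Smith normal form yields diagonal entries (1,1,1,1,1,1,1,1,1,1,1,1).

The boundary map ∂_3: C_3 → C_2 sends each 3-simplex σ to the alternating sum Σ_i (−1)^i (σ with its i-th vertex removed). For instance
  ∂dehi = ehi − dhi + dei − deh,
  ∂bdhi = dhi − bhi + bdi − bdh.
As a 19×8 matrix over Z this has rank 7, with invariant factors (1,1,1,1,1,1,1).

Computing H_k = (kernel of ∂_k) / (image of ∂_{k+1}):

  H_0: rank C_0 − rank ∂_1 = 9 − 8 = 1, and the invariant factors of ∂_1 are all 1, so H_0 ≅ Z.
  H_1: rank ker ∂_1 − rank ∂_2 = (20 − 8) − 12 = 0, and the invariant factors of ∂_2 are all 1, so H_1 ≅ 0.
  H_2: rank ker ∂_2 − rank ∂_3 = (19 − 12) − 7 = 0, and the invariant factors of ∂_3 are all 1, so H_2 ≅ 0.
  H_3: rank ker ∂_3 − rank ∂_4 = (8 − 7) − 0 = 1, and there is no ∂_4, so H_3 ≅ Z.

H_0 ≅ Z,  H_1 = 0,  H_2 = 0,  H_3 ≅ Z.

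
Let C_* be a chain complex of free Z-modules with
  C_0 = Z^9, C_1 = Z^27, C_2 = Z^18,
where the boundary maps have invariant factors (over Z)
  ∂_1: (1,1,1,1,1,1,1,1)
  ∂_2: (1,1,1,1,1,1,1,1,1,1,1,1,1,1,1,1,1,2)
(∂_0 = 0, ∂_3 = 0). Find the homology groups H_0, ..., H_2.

H_0 ≅ Z,  H_1 ≅ Z × Z/2,  H_2 = 0.

H_0: b_0 = 9 − 0 − 8 = 1; torsion from ∂_1 factors > 1: none. So H_0 ≅ Z.
H_1: b_1 = 27 − 8 − 18 = 1; torsion from ∂_2 factors > 1: [2]. So H_1 ≅ Z × Z/2.
H_2: b_2 = 18 − 18 − 0 = 0; torsion from ∂_3 factors > 1: none. So H_2 ≅ 0.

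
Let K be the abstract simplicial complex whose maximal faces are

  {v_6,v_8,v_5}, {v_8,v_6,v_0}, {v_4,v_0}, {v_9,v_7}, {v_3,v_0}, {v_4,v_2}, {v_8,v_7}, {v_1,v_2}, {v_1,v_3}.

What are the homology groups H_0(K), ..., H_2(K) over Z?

H_0 = Z,  H_1 = Z,  H_2 = 0.

We work with the vertex ordering v_0 < v_1 < v_2 < v_3 < v_4 < v_5 < v_6 < v_7 < v_8 < v_9. The simplices of K, each written with vertices in increasing order, are:

  0-simplices (10): [v_0], [v_1], [v_2], [v_3], [v_4], [v_5], [v_6], [v_7], [v_8], [v_9]
  1-simplices (12): [v_0,v_3], [v_0,v_4], [v_0,v_6], [v_0,v_8], [v_1,v_2], [v_1,v_3], [v_2,v_4], [v_5,v_6], [v_5,v_8], [v_6,v_8], [v_7,v_8], [v_7,v_9]
  2-simplices (2): [v_0,v_6,v_8], [v_5,v_6,v_8]

so the chain groups are C_0 ≅ Z^10, C_1 ≅ Z^12, C_2 ≅ Z^2.

∂_1: C_1 → C_0 is given by ∂[p,q] = [q] − [p]. For instance
  ∂[v_7,v_8] = [v_8] − [v_7].
This gives a 10×12 integer matrix of rank 9; reducing to Smith normal form yields diagonal entries (1,1,1,1,1,1,1,1,1).

The boundary map ∂_2: C_2 → C_1 acts by ∂[p,q,r] = [q,r] − [p,r] + [p,q]. For instance
  ∂[v_5,v_6,v_8] = [v_6,v_8] − [v_5,v_8] + [v_5,v_6],
  ∂[v_0,v_6,v_8] = [v_6,v_8] − [v_0,v_8] + [v_0,v_6].
As a 12×2 matrix over Z this has rank 2, with invariant factors (1,1).

Reading off H_k = ker ∂_k / im ∂_{k+1}:

  H_0: rank C_0 − rank ∂_1 = 10 − 9 = 1, and the invariant factors of ∂_1 are all 1, so H_0 ≅ Z.
  H_1: rank ker ∂_1 − rank ∂_2 = (12 − 9) − 2 = 1, and the invariant factors of ∂_2 are all 1, so H_1 ≅ Z.
  H_2: rank ker ∂_2 − rank ∂_3 = (2 − 2) − 0 = 0, and there is no ∂_3, so H_2 ≅ 0.

As a check, the Euler characteristic is 10 − 12 + 2 = 0, which agrees with 1 − 1 + 0 = 0.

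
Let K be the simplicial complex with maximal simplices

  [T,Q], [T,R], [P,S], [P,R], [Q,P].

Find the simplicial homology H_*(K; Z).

H_0 = Z,  H_1 = Z.

We work with the vertex ordering P < Q < R < S < T. The simplices of K, each written with vertices in increasing order, are:

  0-simplices (5): P, Q, R, S, T
  1-simplices (5): PQ, PR, PS, QT, RT

so the chain groups are C_0 ≅ Z^5, C_1 ≅ Z^5.

The boundary map ∂_1: C_1 → C_0 maps an edge to its endpoints' difference, ∂[p,q] = q − p. For instance
  ∂PR = R − P.
The 5×5 boundary matrix has rank 4 and Smith normal form diag(1,1,1,1).

Computing H_k = (kernel of ∂_k) / (image of ∂_{k+1}):

  H_0: rank C_0 − rank ∂_1 = 5 − 4 = 1, and the invariant factors of ∂_1 are all 1, so H_0 ≅ Z.
  H_1: rank ker ∂_1 − rank ∂_2 = (5 − 4) − 0 = 1, and there is no ∂_2, so H_1 ≅ Z.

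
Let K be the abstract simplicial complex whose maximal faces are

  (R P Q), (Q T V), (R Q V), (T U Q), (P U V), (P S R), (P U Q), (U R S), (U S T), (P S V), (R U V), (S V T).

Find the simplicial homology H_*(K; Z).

Take the total order P < Q < R < S < T < U < V on the vertex set. Then K (dimension 2) consists of the simplices:

  0-simplices (7): P, Q, R, S, T, U, V
  1-simplices (18): PQ, PR, PS, PU, PV, QR, QT, QU, QV, RS, RU, RV, ST, SU, SV, TU, TV, UV
  2-simplices (12): PQR, PQU, PRS, PSV, PUV, QRV, QTU, QTV, RSU, RUV, STU, STV

so the chain groups are C_0 ≅ Z^7, C_1 ≅ Z^18, C_2 ≅ Z^12.

Boundary ∂_1: C_1 → C_0 sends each edge [p,q] (with p < q) to q − p. For instance
  ∂RV = V − R.
This gives a 7×18 integer matrix of rank 6; reducing to Smith normal form yields diagonal entries (1,1,1,1,1,1).

Boundary ∂_2: C_2 → C_1 maps a triangle to the signed sum of its edges. For instance
  ∂STU = TU − SU + ST,
  ∂QRV = RV − QV + QR.
As a 18×12 matrix over Z this has rank 12, with invariant factors (1,1,1,1,1,1,1,1,1,1,1,2).

Computing H_k = (kernel of ∂_k) / (image of ∂_{k+1}):

  H_0: rank C_0 − rank ∂_1 = 7 − 6 = 1, and the invariant factors of ∂_1 are all 1, so H_0 = Z.
  H_1: rank ker ∂_1 − rank ∂_2 = (18 − 6) − 12 = 0, and ∂_2 has invariant factor 2 > 1, so H_1 = Z/2.
  H_2: rank ker ∂_2 − rank ∂_3 = (12 − 12) − 0 = 0, and there is no ∂_3, so H_2 = 0.

H_0 = Z,  H_1 = Z/2,  H_2 = 0.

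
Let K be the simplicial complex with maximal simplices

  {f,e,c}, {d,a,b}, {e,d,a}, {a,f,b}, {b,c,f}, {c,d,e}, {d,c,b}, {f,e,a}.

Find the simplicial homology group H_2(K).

H_2 ≅ Z.

We work with the vertex ordering a < b < c < d < e < f. The simplices of K, each written with vertices in increasing order, are:

  0-simplices (6): a, b, c, d, e, f
  1-simplices (12): ab, ad, ae, af, bc, bd, bf, cd, ce, cf, de, ef
  2-simplices (8): abd, abf, ade, aef, bcd, bcf, cde, cef

so the chain groups are C_0 ≅ Z^6, C_1 ≅ Z^12, C_2 ≅ Z^8.

The boundary map ∂_1: C_1 → C_0 maps an edge to its endpoints' difference, ∂[p,q] = q − p. For instance
  ∂ef = f − e.
This gives a 6×12 integer matrix of rank 5; reducing to Smith normal form yields diagonal entries (1,1,1,1,1).

The boundary map ∂_2: C_2 → C_1 maps a triangle to the signed sum of its edges. For instance
  ∂abf = bf − af + ab,
  ∂bcd = cd − bd + bc.
The resulting 12×8 matrix has rank 7, and its Smith normal form has invariant factors (1,1,1,1,1,1,1).

From H_k ≅ ker(∂_k) / im(∂_{k+1}) we obtain:

  H_2: rank ker ∂_2 − rank ∂_3 = (8 − 7) − 0 = 1, and there is no ∂_3, so H_2 ≅ Z.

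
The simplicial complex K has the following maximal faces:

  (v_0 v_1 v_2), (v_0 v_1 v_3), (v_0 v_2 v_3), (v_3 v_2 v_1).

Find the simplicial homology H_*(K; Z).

Take the total order v_0 < v_1 < v_2 < v_3 on the vertex set. Then K (dimension 2) consists of the simplices:

  0-simplices (4): [v_0], [v_1], [v_2], [v_3]
  1-simplices (6): [v_0,v_1], [v_0,v_2], [v_0,v_3], [v_1,v_2], [v_1,v_3], [v_2,v_3]
  2-simplices (4): [v_0,v_1,v_2], [v_0,v_1,v_3], [v_0,v_2,v_3], [v_1,v_2,v_3]

giving chain groups C_0 ≅ Z^4, C_1 ≅ Z^6, C_2 ≅ Z^4.

Boundary ∂_1: C_1 → C_0 maps an edge to its endpoints' difference, ∂[p,q] = q − p.
As a 4×6 matrix over Z this has rank 3, with invariant factors (1,1,1).

Boundary ∂_2: C_2 → C_1 maps a triangle to the signed sum of its edges. For instance
  ∂[v_0,v_2,v_3] = [v_2,v_3] − [v_0,v_3] + [v_0,v_2],
  ∂[v_1,v_2,v_3] = [v_2,v_3] − [v_1,v_3] + [v_1,v_2].
The 6×4 boundary matrix has rank 3 and Smith normal form diag(1,1,1).

Now H_k = ker ∂_k / im ∂_{k+1}, so:

  H_0: rank C_0 − rank ∂_1 = 4 − 3 = 1, and the invariant factors of ∂_1 are all 1, so H_0 = Z.
  H_1: rank ker ∂_1 − rank ∂_2 = (6 − 3) − 3 = 0, and the invariant factors of ∂_2 are all 1, so H_1 = 0.
  H_2: rank ker ∂_2 − rank ∂_3 = (4 − 3) − 0 = 1, and there is no ∂_3, so H_2 = Z.

As a check, the Euler characteristic is 4 − 6 + 4 = 2, which agrees with 1 − 0 + 1 = 2.

H_0 ≅ Z,  H_1 = 0,  H_2 ≅ Z.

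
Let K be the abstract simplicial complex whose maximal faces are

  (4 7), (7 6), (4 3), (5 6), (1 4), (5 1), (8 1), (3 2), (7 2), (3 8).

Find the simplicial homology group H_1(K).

Fix the vertex order 1 < 2 < 3 < 4 < 5 < 6 < 7 < 8 and write every simplex with vertices in increasing order. Then dim K = 1 and the simplices of K are:

  0-simplices (8): [1], [2], [3], [4], [5], [6], [7], [8]
  1-simplices (10): [1,4], [1,5], [1,8], [2,3], [2,7], [3,4], [3,8], [4,7], [5,6], [6,7]

giving chain groups C_0 ≅ Z^8, C_1 ≅ Z^10.

∂_1: C_1 → C_0 maps an edge to its endpoints' difference, ∂[p,q] = q − p. For instance
  ∂[2,3] = [3] − [2].
The resulting 8×10 matrix has rank 7, and its Smith normal form has invariant factors (1,1,1,1,1,1,1).

From H_k ≅ ker(∂_k) / im(∂_{k+1}) we obtain:

  H_1: rank ker ∂_1 − rank ∂_2 = (10 − 7) − 0 = 3, and there is no ∂_2, so H_1 = Z^3.

H_1 ≅ Z^3.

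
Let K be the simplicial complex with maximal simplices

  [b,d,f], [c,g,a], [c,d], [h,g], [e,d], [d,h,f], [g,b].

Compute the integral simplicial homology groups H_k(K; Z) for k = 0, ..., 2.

H_0 = Z,  H_1 = Z^2,  H_2 = 0.

Take the total order a < b < c < d < e < f < g < h on the vertex set. Then K (dimension 2) consists of the simplices:

  0-simplices (8): a, b, c, d, e, f, g, h
  1-simplices (12): ac, ag, bd, bf, bg, cd, cg, de, df, dh, fh, gh
  2-simplices (3): acg, bdf, dfh

Hence C_0 ≅ Z^8, C_1 ≅ Z^12, C_2 ≅ Z^3.

The boundary map ∂_1: C_1 → C_0 maps an edge to its endpoints' difference, ∂[p,q] = q − p.
The 8×12 boundary matrix has rank 7 and Smith normal form diag(1,1,1,1,1,1,1).

∂_2: C_2 → C_1 sends each 2-simplex [p,q,r] to [q,r] − [p,r] + [p,q]. For instance
  ∂bdf = df − bf + bd,
  ∂dfh = fh − dh + df.
The 12×3 boundary matrix has rank 3 and Smith normal form diag(1,1,1).

From H_k ≅ ker(∂_k) / im(∂_{k+1}) we obtain:

  H_0: rank C_0 − rank ∂_1 = 8 − 7 = 1, and the invariant factors of ∂_1 are all 1, so H_0 ≅ Z.
  H_1: rank ker ∂_1 − rank ∂_2 = (12 − 7) − 3 = 2, and the invariant factors of ∂_2 are all 1, so H_1 ≅ Z^2.
  H_2: rank ker ∂_2 − rank ∂_3 = (3 − 3) − 0 = 0, and there is no ∂_3, so H_2 ≅ 0.

As a check, the Euler characteristic is 8 − 12 + 3 = -1, which agrees with 1 − 2 + 0 = -1.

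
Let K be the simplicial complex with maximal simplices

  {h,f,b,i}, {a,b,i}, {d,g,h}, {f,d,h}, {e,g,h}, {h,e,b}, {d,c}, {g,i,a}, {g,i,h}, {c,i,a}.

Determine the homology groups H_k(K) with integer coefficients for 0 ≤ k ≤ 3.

H_0 = Z,  H_1 = Z,  H_2 = 0,  H_3 = 0.

Fix the vertex order a < b < c < d < e < f < g < h < i and write every simplex with vertices in increasing order. Then dim K = 3 and the simplices of K are:

  0-simplices (9): a, b, c, d, e, f, g, h, i
  1-simplices (20): ab, ac, ag, ai, be, bf, bh, bi, cd, ci, df, dg, dh, eg, eh, fh, fi, gh, gi, hi
  2-simplices (12): abi, aci, agi, beh, bfh, bfi, bhi, dfh, dgh, egh, fhi, ghi
  3-simplices (1): bfhi

so the chain groups are C_0 ≅ Z^9, C_1 ≅ Z^20, C_2 ≅ Z^12, C_3 ≅ Z^1.

Boundary ∂_1: C_1 → C_0 is given by ∂[p,q] = [q] − [p]. For instance
  ∂dg = g − d.
This gives a 9×20 integer matrix of rank 8; reducing to Smith normal form yields diagonal entries (1,1,1,1,1,1,1,1).

∂_2: C_2 → C_1 acts by ∂[p,q,r] = [q,r] − [p,r] + [p,q]. For instance
  ∂agi = gi − ai + ag,
  ∂egh = gh − eh + eg.
As a 20×12 matrix over Z this has rank 11, with invariant factors (1,1,1,1,1,1,1,1,1,1,1).

Boundary ∂_3: C_3 → C_2 sends each 3-simplex σ to the alternating sum Σ_i (−1)^i (σ with its i-th vertex removed). For instance
  ∂bfhi = fhi − bhi + bfi − bfh.
The 12×1 boundary matrix has rank 1 and Smith normal form diag(1).

Now H_k = ker ∂_k / im ∂_{k+1}, so:

  H_0: rank C_0 − rank ∂_1 = 9 − 8 = 1, and the invariant factors of ∂_1 are all 1, so H_0 = Z.
  H_1: rank ker ∂_1 − rank ∂_2 = (20 − 8) − 11 = 1, and the invariant factors of ∂_2 are all 1, so H_1 = Z.
  H_2: rank ker ∂_2 − rank ∂_3 = (12 − 11) − 1 = 0, and the invariant factors of ∂_3 are all 1, so H_2 = 0.
  H_3: rank ker ∂_3 − rank ∂_4 = (1 − 1) − 0 = 0, and there is no ∂_4, so H_3 = 0.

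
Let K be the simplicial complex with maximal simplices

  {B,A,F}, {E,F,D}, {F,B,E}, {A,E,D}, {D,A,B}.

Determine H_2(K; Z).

Take the total order A < B < D < E < F on the vertex set. Then K (dimension 2) consists of the simplices:

  0-simplices (5): A, B, D, E, F
  1-simplices (10): AB, AD, AE, AF, BD, BE, BF, DE, DF, EF
  2-simplices (5): ABD, ABF, ADE, BEF, DEF

so the chain groups are C_0 ≅ Z^5, C_1 ≅ Z^10, C_2 ≅ Z^5.

Boundary ∂_1: C_1 → C_0 sends each edge [p,q] (with p < q) to q − p.
This gives a 5×10 integer matrix of rank 4; reducing to Smith normal form yields diagonal entries (1,1,1,1).

Boundary ∂_2: C_2 → C_1 sends each 2-simplex [p,q,r] to [q,r] − [p,r] + [p,q]. For instance
  ∂ADE = DE − AE + AD,
  ∂ABD = BD − AD + AB.
The 10×5 boundary matrix has rank 5 and Smith normal form diag(1,1,1,1,1).

Computing H_k = (kernel of ∂_k) / (image of ∂_{k+1}):

  H_2: rank ker ∂_2 − rank ∂_3 = (5 − 5) − 0 = 0, and there is no ∂_3, so H_2 ≅ 0.

H_2 = 0.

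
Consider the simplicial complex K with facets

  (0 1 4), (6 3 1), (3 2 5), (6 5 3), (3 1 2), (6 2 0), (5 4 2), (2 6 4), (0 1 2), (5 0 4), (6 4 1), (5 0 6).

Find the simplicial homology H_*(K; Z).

H_0 ≅ Z,  H_1 ≅ Z/2Z,  H_2 = 0.

Fix the vertex order 0 < 1 < 2 < 3 < 4 < 5 < 6 and write every simplex with vertices in increasing order. Then dim K = 2 and the simplices of K are:

  0-simplices (7): [0], [1], [2], [3], [4], [5], [6]
  1-simplices (18): [0,1], [0,2], [0,4], [0,5], [0,6], [1,2], [1,3], [1,4], [1,6], [2,3], [2,4], [2,5], [2,6], [3,5], [3,6], [4,5], [4,6], [5,6]
  2-simplices (12): [0,1,2], [0,1,4], [0,2,6], [0,4,5], [0,5,6], [1,2,3], [1,3,6], [1,4,6], [2,3,5], [2,4,5], [2,4,6], [3,5,6]

Hence C_0 ≅ Z^7, C_1 ≅ Z^18, C_2 ≅ Z^12.

The boundary map ∂_1: C_1 → C_0 sends each edge [p,q] (with p < q) to q − p. For instance
  ∂[2,4] = [4] − [2].
This gives a 7×18 integer matrix of rank 6; reducing to Smith normal form yields diagonal entries (1,1,1,1,1,1).

∂_2: C_2 → C_1 maps a triangle to the signed sum of its edges. For instance
  ∂[0,1,4] = [1,4] − [0,4] + [0,1],
  ∂[1,3,6] = [3,6] − [1,6] + [1,3].
This gives a 18×12 integer matrix of rank 12; reducing to Smith normal form yields diagonal entries (1,1,1,1,1,1,1,1,1,1,1,2).

Reading off H_k = ker ∂_k / im ∂_{k+1}:

  H_0: rank C_0 − rank ∂_1 = 7 − 6 = 1, and the invariant factors of ∂_1 are all 1, so H_0 = Z.
  H_1: rank ker ∂_1 − rank ∂_2 = (18 − 6) − 12 = 0, and ∂_2 has invariant factor 2 > 1, so H_1 = Z/2Z.
  H_2: rank ker ∂_2 − rank ∂_3 = (12 − 12) − 0 = 0, and there is no ∂_3, so H_2 = 0.

As a check, the Euler characteristic is 7 − 18 + 12 = 1, which agrees with 1 − 0 + 0 = 1.
(K is a triangulation of the real projective plane RP^2.)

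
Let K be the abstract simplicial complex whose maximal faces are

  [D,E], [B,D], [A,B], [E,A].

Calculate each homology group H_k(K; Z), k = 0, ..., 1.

H_0 ≅ Z,  H_1 ≅ Z.

We work with the vertex ordering A < B < D < E. The simplices of K, each written with vertices in increasing order, are:

  0-simplices (4): A, B, D, E
  1-simplices (4): AB, AE, BD, DE

giving chain groups C_0 ≅ Z^4, C_1 ≅ Z^4.

The boundary map ∂_1: C_1 → C_0 is given by ∂[p,q] = [q] − [p].
As a 4×4 matrix over Z this has rank 3, with invariant factors (1,1,1).

From H_k ≅ ker(∂_k) / im(∂_{k+1}) we obtain:

  H_0: rank C_0 − rank ∂_1 = 4 − 3 = 1, and the invariant factors of ∂_1 are all 1, so H_0 ≅ Z.
  H_1: rank ker ∂_1 − rank ∂_2 = (4 − 3) − 0 = 1, and there is no ∂_2, so H_1 ≅ Z.

As a check, the Euler characteristic is 4 − 4 = 0, which agrees with 1 − 1 = 0.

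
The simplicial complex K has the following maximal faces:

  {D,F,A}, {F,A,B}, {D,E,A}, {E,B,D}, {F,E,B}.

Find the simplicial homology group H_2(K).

Fix the vertex order A < B < D < E < F and write every simplex with vertices in increasing order. Then dim K = 2 and the simplices of K are:

  0-simplices (5): A, B, D, E, F
  1-simplices (10): AB, AD, AE, AF, BD, BE, BF, DE, DF, EF
  2-simplices (5): ABF, ADE, ADF, BDE, BEF

giving chain groups C_0 ≅ Z^5, C_1 ≅ Z^10, C_2 ≅ Z^5.

∂_1: C_1 → C_0 maps an edge to its endpoints' difference, ∂[p,q] = q − p.
The 5×10 boundary matrix has rank 4 and Smith normal form diag(1,1,1,1).

Boundary ∂_2: C_2 → C_1 acts by ∂[p,q,r] = [q,r] − [p,r] + [p,q]. For instance
  ∂ADF = DF − AF + AD,
  ∂ADE = DE − AE + AD.
The 10×5 boundary matrix has rank 5 and Smith normal form diag(1,1,1,1,1).

Computing H_k = (kernel of ∂_k) / (image of ∂_{k+1}):

  H_2: rank ker ∂_2 − rank ∂_3 = (5 − 5) − 0 = 0, and there is no ∂_3, so H_2 ≅ 0.

(K is a triangulation of the Möbius band.)

H_2 ≅ 0.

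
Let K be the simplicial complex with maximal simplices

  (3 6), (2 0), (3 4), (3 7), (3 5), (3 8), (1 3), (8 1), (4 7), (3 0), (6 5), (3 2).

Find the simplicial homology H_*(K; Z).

K has 9 vertices, 12 edges.
rank ∂_0 = 0, rank ∂_1 = 8 ⇒ b_0 = 9 − 0 − 8 = 1; all invariant factors of ∂_1 are 1 so no torsion. So H_0 ≅ Z.
rank ∂_1 = 8, rank ∂_2 = 0 ⇒ b_1 = 12 − 8 − 0 = 4. So H_1 ≅ Z^4.

H_0 = Z,  H_1 = Z^4.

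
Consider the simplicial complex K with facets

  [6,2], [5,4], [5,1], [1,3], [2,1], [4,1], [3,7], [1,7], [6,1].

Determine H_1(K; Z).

Order the vertices as 1 < 2 < 3 < 4 < 5 < 6 < 7. Listing each simplex with vertices in this order, K has dimension 1 with simplices:

  0-simplices (7): [1], [2], [3], [4], [5], [6], [7]
  1-simplices (9): [1,2], [1,3], [1,4], [1,5], [1,6], [1,7], [2,6], [3,7], [4,5]

Hence C_0 ≅ Z^7, C_1 ≅ Z^9.

∂_1: C_1 → C_0 sends each edge [p,q] (with p < q) to q − p. For instance
  ∂[1,7] = [7] − [1].
This gives a 7×9 integer matrix of rank 6; reducing to Smith normal form yields diagonal entries (1,1,1,1,1,1).

Now H_k = ker ∂_k / im ∂_{k+1}, so:

  H_1: rank ker ∂_1 − rank ∂_2 = (9 − 6) − 0 = 3, and there is no ∂_2, so H_1 = Z^3.

H_1 ≅ Z^3.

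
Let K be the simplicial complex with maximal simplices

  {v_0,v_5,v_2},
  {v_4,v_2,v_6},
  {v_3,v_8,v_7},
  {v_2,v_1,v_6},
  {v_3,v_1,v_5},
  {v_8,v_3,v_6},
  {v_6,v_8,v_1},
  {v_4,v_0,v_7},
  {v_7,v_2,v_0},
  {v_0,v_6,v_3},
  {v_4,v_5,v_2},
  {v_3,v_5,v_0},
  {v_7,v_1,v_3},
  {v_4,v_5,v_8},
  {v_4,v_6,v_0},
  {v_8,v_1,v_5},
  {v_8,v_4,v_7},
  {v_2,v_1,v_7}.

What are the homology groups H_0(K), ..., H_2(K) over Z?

We work with the vertex ordering v_0 < v_1 < v_2 < v_3 < v_4 < v_5 < v_6 < v_7 < v_8. The simplices of K, each written with vertices in increasing order, are:

  0-simplices (9): [v_0], [v_1], [v_2], [v_3], [v_4], [v_5], [v_6], [v_7], [v_8]
  1-simplices (27): (27 of them)
  2-simplices (18): (18 of them)

so the chain groups are C_0 ≅ Z^9, C_1 ≅ Z^27, C_2 ≅ Z^18.

∂_1: C_1 → C_0 is given by ∂[p,q] = [q] − [p]. For instance
  ∂[v_7,v_8] = [v_8] − [v_7].
The resulting 9×27 matrix has rank 8, and its Smith normal form has invariant factors (1,1,1,1,1,1,1,1).

∂_2: C_2 → C_1 sends each 2-simplex [p,q,r] to [q,r] − [p,r] + [p,q]. For instance
  ∂[v_1,v_2,v_7] = [v_2,v_7] − [v_1,v_7] + [v_1,v_2],
  ∂[v_1,v_3,v_7] = [v_3,v_7] − [v_1,v_7] + [v_1,v_3].
As a 27×18 matrix over Z this has rank 18, with invariant factors (1,1,1,1,1,1,1,1,1,1,1,1,1,1,1,1,1,2).

Now H_k = ker ∂_k / im ∂_{k+1}, so:

  H_0: rank C_0 − rank ∂_1 = 9 − 8 = 1, and the invariant factors of ∂_1 are all 1, so H_0 ≅ Z.
  H_1: rank ker ∂_1 − rank ∂_2 = (27 − 8) − 18 = 1, and ∂_2 has invariant factor 2 > 1, so H_1 ≅ Z ⊕ Z/2Z.
  H_2: rank ker ∂_2 − rank ∂_3 = (18 − 18) − 0 = 0, and there is no ∂_3, so H_2 ≅ 0.

(K is a triangulation of the Klein bottle.)

H_0 = Z,  H_1 = Z ⊕ Z/2Z,  H_2 = 0.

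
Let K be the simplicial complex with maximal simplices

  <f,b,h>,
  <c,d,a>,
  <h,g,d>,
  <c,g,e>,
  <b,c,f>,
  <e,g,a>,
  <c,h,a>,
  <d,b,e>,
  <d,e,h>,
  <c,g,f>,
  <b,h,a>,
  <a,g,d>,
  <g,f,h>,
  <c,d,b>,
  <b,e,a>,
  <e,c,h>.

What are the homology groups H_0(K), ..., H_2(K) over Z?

H_0 = Z,  H_1 = Z^2,  H_2 = Z.

Take the total order a < b < c < d < e < f < g < h on the vertex set. Then K (dimension 2) consists of the simplices:

  0-simplices (8): a, b, c, d, e, f, g, h
  1-simplices (24): ab, ac, ad, ae, ag, ah, bc, bd, be, bf, bh, cd, ce, cf, cg, ch, de, dg, dh, eg, eh, fg, fh, gh
  2-simplices (16): abe, abh, acd, ach, adg, aeg, bcd, bcf, bde, bfh, ceg, ceh, cfg, deh, dgh, fgh

giving chain groups C_0 ≅ Z^8, C_1 ≅ Z^24, C_2 ≅ Z^16.

∂_1: C_1 → C_0 is given by ∂[p,q] = [q] − [p]. For instance
  ∂ab = b − a.
The resulting 8×24 matrix has rank 7, and its Smith normal form has invariant factors (1,1,1,1,1,1,1).

Boundary ∂_2: C_2 → C_1 sends each 2-simplex [p,q,r] to [q,r] − [p,r] + [p,q]. For instance
  ∂abh = bh − ah + ab,
  ∂fgh = gh − fh + fg.
As a 24×16 matrix over Z this has rank 15, with invariant factors (1,1,1,1,1,1,1,1,1,1,1,1,1,1,1).

Reading off H_k = ker ∂_k / im ∂_{k+1}:

  H_0: rank C_0 − rank ∂_1 = 8 − 7 = 1, and the invariant factors of ∂_1 are all 1, so H_0 ≅ Z.
  H_1: rank ker ∂_1 − rank ∂_2 = (24 − 7) − 15 = 2, and the invariant factors of ∂_2 are all 1, so H_1 ≅ Z^2.
  H_2: rank ker ∂_2 − rank ∂_3 = (16 − 15) − 0 = 1, and there is no ∂_3, so H_2 ≅ Z.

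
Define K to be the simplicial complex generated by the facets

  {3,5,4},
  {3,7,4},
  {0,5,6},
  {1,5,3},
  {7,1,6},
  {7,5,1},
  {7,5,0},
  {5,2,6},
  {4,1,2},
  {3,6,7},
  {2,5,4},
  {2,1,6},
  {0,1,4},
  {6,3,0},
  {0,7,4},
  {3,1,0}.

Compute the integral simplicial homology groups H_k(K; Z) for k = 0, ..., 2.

H_0 ≅ Z,  H_1 ≅ Z^2,  H_2 ≅ Z.

We work with the vertex ordering 0 < 1 < 2 < 3 < 4 < 5 < 6 < 7. The simplices of K, each written with vertices in increasing order, are:

  0-simplices (8): [0], [1], [2], [3], [4], [5], [6], [7]
  1-simplices (24): (24 of them)
  2-simplices (16): [0,1,3], [0,1,4], [0,3,6], [0,4,7], [0,5,6], [0,5,7], [1,2,4], [1,2,6], [1,3,5], [1,5,7], [1,6,7], [2,4,5], [2,5,6], [3,4,5], [3,4,7], [3,6,7]

giving chain groups C_0 ≅ Z^8, C_1 ≅ Z^24, C_2 ≅ Z^16.

Boundary ∂_1: C_1 → C_0 maps an edge to its endpoints' difference, ∂[p,q] = q − p. For instance
  ∂[5,6] = [6] − [5].
The resulting 8×24 matrix has rank 7, and its Smith normal form has invariant factors (1,1,1,1,1,1,1).

∂_2: C_2 → C_1 sends each 2-simplex [p,q,r] to [q,r] − [p,r] + [p,q]. For instance
  ∂[3,4,7] = [4,7] − [3,7] + [3,4],
  ∂[0,1,3] = [1,3] − [0,3] + [0,1].
This gives a 24×16 integer matrix of rank 15; reducing to Smith normal form yields diagonal entries (1,1,1,1,1,1,1,1,1,1,1,1,1,1,1).

From H_k ≅ ker(∂_k) / im(∂_{k+1}) we obtain:

  H_0: rank C_0 − rank ∂_1 = 8 − 7 = 1, and the invariant factors of ∂_1 are all 1, so H_0 = Z.
  H_1: rank ker ∂_1 − rank ∂_2 = (24 − 7) − 15 = 2, and the invariant factors of ∂_2 are all 1, so H_1 = Z^2.
  H_2: rank ker ∂_2 − rank ∂_3 = (16 − 15) − 0 = 1, and there is no ∂_3, so H_2 = Z.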